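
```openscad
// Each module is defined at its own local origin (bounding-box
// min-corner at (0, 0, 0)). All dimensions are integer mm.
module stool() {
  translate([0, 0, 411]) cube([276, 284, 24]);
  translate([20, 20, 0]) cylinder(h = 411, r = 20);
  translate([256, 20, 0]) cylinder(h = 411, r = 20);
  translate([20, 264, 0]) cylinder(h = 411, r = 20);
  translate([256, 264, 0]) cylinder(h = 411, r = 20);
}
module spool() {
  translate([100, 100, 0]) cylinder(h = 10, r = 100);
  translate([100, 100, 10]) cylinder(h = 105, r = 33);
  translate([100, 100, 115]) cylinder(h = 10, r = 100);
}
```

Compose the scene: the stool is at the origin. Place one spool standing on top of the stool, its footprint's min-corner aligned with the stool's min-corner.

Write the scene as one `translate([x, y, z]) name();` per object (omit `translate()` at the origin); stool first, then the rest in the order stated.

stool();
translate([0, 0, 435]) spool();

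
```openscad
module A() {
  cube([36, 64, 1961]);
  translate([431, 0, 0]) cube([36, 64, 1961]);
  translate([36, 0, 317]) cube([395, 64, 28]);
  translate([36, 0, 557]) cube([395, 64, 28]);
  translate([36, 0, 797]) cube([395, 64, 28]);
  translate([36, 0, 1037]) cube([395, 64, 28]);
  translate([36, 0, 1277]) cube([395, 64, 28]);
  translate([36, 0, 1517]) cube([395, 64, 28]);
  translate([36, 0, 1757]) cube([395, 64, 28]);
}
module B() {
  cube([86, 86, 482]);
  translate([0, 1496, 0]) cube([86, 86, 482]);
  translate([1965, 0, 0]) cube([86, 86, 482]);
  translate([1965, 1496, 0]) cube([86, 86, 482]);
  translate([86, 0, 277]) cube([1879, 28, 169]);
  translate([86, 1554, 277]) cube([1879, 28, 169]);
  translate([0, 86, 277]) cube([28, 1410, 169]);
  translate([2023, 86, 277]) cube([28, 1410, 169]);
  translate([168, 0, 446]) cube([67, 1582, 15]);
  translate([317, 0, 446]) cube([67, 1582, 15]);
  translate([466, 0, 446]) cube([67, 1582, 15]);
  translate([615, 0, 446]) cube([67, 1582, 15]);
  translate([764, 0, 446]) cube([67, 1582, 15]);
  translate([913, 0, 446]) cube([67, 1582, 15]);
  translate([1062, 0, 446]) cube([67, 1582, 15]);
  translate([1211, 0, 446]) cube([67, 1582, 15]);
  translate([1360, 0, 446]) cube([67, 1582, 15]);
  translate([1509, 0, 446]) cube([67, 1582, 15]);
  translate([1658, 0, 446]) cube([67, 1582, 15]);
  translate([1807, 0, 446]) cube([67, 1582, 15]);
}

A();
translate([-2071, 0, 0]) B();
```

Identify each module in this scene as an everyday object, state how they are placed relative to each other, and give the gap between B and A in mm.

A is a ladder. B is a bed frame. The bed frame is on the floor beside the ladder on its −x side. The gap between the bed frame and the ladder is 20 mm.

The bed frame's nearest face is 20 mm from the ladder's −x face.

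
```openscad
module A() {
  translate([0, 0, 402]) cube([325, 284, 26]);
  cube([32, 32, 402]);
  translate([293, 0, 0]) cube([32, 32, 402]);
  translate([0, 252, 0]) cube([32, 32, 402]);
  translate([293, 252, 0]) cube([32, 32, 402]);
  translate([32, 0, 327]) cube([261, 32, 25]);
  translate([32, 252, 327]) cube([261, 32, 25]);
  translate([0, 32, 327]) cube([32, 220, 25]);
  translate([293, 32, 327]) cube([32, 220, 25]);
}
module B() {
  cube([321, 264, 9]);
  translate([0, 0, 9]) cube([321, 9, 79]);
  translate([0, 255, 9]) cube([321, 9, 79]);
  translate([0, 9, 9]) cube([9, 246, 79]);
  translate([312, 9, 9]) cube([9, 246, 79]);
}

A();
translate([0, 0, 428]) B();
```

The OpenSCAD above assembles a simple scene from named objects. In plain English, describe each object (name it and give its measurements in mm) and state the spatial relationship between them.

A is a four-legged stool. The seat is a 325×284×26 mm slab whose top surface is at z = 428 mm; four square legs, each 32×32 mm in cross-section, run from the floor (z = 0) to the underside of the seat, each flush with a corner of the seat. Four stretchers, 32 mm wide and 25 mm tall, connect adjacent legs with their undersides at z = 327 mm, each running between the inner faces of the legs it joins and aligned with the legs' outer faces on the other axis.

B is an open storage box with external size 321×264×88 mm and wall thickness 9 mm (the base is also 9 mm thick). The base covers the whole footprint; the four walls stand on the base, with the y-facing walls full-width and the x-facing walls fitting between their inner faces.

The open box is on top of the stool.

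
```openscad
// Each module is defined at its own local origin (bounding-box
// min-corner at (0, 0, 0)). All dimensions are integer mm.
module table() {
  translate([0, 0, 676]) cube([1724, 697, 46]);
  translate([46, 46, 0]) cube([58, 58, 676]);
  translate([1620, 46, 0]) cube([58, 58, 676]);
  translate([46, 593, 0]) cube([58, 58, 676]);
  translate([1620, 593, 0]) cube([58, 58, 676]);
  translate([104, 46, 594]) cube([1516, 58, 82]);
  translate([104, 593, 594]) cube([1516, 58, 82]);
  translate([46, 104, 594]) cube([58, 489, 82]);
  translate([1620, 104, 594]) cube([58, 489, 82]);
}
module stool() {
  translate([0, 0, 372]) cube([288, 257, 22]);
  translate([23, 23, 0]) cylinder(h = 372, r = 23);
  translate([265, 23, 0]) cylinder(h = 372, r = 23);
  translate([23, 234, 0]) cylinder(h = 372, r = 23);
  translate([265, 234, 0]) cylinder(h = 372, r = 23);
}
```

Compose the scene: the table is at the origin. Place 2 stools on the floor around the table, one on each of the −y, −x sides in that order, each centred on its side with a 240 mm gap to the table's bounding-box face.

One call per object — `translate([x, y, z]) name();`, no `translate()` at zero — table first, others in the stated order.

table();
translate([718, -497, 0]) stool();
translate([-528, 220, 0]) stool();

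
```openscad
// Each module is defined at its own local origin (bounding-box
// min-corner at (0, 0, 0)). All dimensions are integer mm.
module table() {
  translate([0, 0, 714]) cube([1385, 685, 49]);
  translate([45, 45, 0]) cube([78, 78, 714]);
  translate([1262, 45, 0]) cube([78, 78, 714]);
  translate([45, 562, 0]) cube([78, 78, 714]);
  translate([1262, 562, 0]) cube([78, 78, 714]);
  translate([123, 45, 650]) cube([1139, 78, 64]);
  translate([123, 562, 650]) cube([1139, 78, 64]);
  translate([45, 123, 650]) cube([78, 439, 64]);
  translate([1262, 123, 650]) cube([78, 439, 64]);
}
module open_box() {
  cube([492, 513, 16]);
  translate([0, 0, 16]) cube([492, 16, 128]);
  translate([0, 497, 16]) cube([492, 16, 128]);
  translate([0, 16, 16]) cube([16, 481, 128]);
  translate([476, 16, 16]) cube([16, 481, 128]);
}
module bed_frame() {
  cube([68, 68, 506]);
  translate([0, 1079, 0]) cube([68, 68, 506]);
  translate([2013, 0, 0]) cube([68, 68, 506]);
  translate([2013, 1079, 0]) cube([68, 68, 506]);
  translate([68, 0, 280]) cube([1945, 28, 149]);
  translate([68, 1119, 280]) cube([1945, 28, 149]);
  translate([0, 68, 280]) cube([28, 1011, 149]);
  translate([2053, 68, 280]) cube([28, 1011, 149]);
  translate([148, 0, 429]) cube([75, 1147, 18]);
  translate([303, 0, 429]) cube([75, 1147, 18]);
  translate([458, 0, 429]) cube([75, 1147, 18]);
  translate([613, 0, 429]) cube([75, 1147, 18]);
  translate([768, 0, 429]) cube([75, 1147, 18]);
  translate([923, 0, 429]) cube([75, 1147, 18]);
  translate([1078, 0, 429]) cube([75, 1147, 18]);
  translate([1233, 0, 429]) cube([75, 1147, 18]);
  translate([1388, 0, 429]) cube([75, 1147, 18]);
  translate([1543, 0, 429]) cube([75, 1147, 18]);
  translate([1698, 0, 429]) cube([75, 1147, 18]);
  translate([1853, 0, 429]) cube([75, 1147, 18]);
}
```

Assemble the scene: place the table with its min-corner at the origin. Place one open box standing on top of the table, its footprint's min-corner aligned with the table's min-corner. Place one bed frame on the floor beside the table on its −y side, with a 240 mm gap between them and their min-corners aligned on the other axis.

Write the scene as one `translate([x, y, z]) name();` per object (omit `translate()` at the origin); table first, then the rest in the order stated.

table();
translate([0, 0, 763]) open_box();
translate([0, -1387, 0]) bed_frame();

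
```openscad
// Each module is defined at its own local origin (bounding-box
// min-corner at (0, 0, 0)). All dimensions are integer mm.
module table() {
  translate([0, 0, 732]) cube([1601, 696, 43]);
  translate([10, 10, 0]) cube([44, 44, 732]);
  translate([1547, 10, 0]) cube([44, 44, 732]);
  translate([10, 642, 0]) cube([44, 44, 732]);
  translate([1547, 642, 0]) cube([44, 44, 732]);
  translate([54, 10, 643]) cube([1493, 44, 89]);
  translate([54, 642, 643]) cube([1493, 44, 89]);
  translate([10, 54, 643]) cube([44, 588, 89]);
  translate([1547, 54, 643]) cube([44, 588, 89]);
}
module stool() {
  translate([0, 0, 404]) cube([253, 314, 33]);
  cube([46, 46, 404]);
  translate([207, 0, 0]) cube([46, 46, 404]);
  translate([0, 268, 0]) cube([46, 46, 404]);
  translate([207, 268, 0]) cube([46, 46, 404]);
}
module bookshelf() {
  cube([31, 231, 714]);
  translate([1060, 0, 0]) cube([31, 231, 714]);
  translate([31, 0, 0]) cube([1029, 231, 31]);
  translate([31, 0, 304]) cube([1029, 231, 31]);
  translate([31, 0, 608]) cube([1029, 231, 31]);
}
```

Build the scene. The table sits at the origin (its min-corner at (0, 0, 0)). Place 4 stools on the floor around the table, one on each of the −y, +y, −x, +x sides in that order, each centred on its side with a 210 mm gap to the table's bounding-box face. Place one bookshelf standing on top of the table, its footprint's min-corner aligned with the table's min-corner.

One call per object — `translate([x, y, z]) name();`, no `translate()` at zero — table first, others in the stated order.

table();
translate([674, -524, 0]) stool();
translate([674, 906, 0]) stool();
translate([-463, 191, 0]) stool();
translate([1811, 191, 0]) stool();
translate([0, 0, 775]) bookshelf();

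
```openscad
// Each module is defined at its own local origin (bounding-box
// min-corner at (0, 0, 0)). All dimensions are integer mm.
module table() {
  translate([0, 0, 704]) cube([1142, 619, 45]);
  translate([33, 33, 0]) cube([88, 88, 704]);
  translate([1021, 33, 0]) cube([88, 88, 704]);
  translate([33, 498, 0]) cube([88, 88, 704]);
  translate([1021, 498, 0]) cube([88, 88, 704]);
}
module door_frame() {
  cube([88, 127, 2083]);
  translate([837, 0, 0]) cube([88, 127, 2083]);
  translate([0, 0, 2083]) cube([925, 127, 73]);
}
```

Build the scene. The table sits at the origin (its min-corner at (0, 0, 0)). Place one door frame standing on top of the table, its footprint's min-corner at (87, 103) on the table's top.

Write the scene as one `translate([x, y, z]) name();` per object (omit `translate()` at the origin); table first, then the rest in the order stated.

table();
translate([87, 103, 749]) door_frame();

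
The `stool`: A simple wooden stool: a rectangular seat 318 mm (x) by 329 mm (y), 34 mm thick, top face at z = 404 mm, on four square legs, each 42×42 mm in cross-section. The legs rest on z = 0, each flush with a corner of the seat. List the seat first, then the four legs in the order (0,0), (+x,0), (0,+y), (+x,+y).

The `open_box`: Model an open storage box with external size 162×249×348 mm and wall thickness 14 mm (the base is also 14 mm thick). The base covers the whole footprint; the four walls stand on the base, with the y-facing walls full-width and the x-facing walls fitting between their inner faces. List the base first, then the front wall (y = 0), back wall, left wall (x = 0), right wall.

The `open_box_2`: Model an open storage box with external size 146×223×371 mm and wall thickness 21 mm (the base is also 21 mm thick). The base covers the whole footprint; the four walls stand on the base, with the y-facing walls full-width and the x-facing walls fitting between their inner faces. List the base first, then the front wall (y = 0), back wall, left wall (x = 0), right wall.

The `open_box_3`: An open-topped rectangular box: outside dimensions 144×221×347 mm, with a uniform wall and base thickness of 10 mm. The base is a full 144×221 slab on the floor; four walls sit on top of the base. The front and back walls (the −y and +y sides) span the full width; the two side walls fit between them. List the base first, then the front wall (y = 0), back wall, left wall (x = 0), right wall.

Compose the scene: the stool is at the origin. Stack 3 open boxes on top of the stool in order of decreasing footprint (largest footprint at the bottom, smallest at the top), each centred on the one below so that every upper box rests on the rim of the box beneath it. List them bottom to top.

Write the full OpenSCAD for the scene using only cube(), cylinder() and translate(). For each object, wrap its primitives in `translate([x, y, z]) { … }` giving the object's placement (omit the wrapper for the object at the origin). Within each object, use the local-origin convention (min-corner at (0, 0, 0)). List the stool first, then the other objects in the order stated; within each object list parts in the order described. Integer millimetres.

translate([0, 0, 370]) cube([318, 329, 34]);
cube([42, 42, 370]);
translate([276, 0, 0]) cube([42, 42, 370]);
translate([0, 287, 0]) cube([42, 42, 370]);
translate([276, 287, 0]) cube([42, 42, 370]);
translate([78, 40, 404]) {
  cube([162, 249, 14]);
  translate([0, 0, 14]) cube([162, 14, 334]);
  translate([0, 235, 14]) cube([162, 14, 334]);
  translate([0, 14, 14]) cube([14, 221, 334]);
  translate([148, 14, 14]) cube([14, 221, 334]);
}
translate([86, 53, 752]) {
  cube([146, 223, 21]);
  translate([0, 0, 21]) cube([146, 21, 350]);
  translate([0, 202, 21]) cube([146, 21, 350]);
  translate([0, 21, 21]) cube([21, 181, 350]);
  translate([125, 21, 21]) cube([21, 181, 350]);
}
translate([87, 54, 1123]) {
  cube([144, 221, 10]);
  translate([0, 0, 10]) cube([144, 10, 337]);
  translate([0, 211, 10]) cube([144, 10, 337]);
  translate([0, 10, 10]) cube([10, 201, 337]);
  translate([134, 10, 10]) cube([10, 201, 337]);
}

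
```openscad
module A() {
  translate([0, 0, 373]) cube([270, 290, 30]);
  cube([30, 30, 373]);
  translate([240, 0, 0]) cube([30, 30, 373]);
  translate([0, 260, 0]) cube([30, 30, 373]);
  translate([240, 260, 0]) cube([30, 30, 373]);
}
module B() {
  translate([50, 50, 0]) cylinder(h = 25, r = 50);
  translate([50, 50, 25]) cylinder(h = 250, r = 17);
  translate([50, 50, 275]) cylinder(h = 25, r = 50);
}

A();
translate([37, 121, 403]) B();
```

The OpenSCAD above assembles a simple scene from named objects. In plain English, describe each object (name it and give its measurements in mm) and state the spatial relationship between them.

A is a four-legged stool. The seat is 270×290 mm, 30 mm thick, top at z = 403 mm. It stands on four square legs, each 30×30 mm in cross-section, from z = 0 to the seat underside, each flush with a corner of the seat.

B is a spool: two coaxial disc flanges of radius 50 mm and thickness 25 mm, joined by a core cylinder of radius 17 mm and height 250 mm. The lower flange rests on z = 0 and the three cylinders share a vertical axis.

The spool is on top of the stool.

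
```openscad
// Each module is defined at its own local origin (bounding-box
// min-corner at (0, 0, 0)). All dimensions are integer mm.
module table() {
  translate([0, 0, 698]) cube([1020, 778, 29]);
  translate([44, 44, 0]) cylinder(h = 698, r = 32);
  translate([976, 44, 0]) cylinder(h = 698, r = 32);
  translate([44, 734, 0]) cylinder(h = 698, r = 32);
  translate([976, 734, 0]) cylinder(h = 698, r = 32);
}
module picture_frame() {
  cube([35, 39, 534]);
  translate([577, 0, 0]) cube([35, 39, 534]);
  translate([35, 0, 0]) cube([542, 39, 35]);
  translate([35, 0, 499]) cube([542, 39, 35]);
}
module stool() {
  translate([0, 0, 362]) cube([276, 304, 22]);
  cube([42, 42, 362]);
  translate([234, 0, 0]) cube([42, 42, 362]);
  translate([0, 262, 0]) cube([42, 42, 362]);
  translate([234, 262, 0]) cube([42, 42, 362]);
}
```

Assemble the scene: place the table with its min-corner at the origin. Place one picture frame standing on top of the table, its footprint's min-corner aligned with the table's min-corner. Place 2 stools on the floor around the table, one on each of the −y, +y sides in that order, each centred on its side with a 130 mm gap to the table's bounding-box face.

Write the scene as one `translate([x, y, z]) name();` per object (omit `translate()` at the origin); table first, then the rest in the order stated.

table();
translate([0, 0, 727]) picture_frame();
translate([372, -434, 0]) stool();
translate([372, 908, 0]) stool();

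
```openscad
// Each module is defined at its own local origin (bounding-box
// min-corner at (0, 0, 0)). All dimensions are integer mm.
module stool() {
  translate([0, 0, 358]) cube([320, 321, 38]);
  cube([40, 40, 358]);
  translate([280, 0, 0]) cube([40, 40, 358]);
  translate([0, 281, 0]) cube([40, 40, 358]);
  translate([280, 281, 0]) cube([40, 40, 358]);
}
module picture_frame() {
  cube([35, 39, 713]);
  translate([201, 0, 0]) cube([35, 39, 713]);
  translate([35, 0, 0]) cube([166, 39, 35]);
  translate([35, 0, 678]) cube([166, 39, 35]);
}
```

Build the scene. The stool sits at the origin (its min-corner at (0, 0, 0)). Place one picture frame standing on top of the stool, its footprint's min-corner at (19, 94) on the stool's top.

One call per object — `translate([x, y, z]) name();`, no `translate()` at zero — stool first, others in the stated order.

stool();
translate([19, 94, 396]) picture_frame();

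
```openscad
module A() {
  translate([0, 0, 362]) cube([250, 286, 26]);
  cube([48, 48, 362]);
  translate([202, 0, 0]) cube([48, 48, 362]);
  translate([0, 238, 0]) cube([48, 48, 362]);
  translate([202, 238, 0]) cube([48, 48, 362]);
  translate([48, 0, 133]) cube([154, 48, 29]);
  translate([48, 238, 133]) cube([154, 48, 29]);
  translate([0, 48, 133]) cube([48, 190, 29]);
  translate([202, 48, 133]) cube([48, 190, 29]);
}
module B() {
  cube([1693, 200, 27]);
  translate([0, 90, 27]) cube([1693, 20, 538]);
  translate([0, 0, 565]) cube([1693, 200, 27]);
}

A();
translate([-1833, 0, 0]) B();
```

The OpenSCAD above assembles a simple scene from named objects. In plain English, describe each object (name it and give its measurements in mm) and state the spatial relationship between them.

A is a simple wooden stool: a rectangular seat 250 mm (x) by 286 mm (y), 26 mm thick, top face at z = 388 mm, on four square legs, each 48×48 mm in cross-section. The legs rest on z = 0, each flush with a corner of the seat. Four stretchers, 48 mm wide and 29 mm tall, connect adjacent legs with their undersides at z = 133 mm, each running between the inner faces of the legs it joins and aligned with the legs' outer faces on the other axis.

B is an I-beam lying along x, 1693 mm long. Overall section height 592 mm. Two flanges 200 mm wide (y) and 27 mm thick, one on the floor and one at the top; a web 20 mm thick runs between them, centred on the flange width.

The I-beam is on the floor beside the stool on its −x side.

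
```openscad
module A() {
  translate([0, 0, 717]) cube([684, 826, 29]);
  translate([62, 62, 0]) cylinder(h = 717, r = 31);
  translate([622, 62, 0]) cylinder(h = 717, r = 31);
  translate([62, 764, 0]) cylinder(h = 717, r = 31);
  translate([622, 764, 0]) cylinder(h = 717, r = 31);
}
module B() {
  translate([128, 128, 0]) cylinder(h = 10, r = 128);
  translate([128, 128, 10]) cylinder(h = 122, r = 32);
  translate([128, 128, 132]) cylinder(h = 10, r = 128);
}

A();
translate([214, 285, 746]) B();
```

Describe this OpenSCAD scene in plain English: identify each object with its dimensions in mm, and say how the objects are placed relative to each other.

A is a table with a 684×826 mm rectangular top, 29 mm thick, top surface at z = 746 mm, supported by four round legs of 62 mm diameter, each leg's bounding box inset 31 mm from the nearest pair of top edges, running from the floor.

B is a spool: two coaxial disc flanges of radius 128 mm and thickness 10 mm, joined by a core cylinder of radius 32 mm and height 122 mm. The lower flange rests on z = 0 and the three cylinders share a vertical axis.

The spool is on top of the table, centred.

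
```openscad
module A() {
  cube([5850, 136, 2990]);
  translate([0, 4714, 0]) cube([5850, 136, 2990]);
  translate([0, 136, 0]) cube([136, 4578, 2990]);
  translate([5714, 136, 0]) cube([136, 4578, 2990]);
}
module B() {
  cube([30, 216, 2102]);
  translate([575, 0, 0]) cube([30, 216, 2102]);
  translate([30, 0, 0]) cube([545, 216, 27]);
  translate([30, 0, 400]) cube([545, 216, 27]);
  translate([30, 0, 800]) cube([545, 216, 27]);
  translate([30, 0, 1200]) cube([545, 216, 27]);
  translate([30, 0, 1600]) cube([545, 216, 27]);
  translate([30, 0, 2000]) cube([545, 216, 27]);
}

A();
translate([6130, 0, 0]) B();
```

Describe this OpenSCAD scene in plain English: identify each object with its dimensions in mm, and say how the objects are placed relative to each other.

A is the wall frame of a small rectangular building: four walls, each 2990 mm tall and 136 mm thick, enclosing a footprint 5850 mm (x) by 4850 mm (y) outside-to-outside, with no floor or roof. The front and back walls (the −y and +y sides) span the full width; the two side walls fit between them.

B is a bookshelf 605 mm wide overall, 216 mm deep and 2102 mm tall. The two sides are 30 mm thick vertical panels. 6 horizontal shelves of 27 mm thickness span between the inner faces of the sides; the lowest shelf sits on the floor and shelves are stacked with a clear vertical gap of 373 mm between each pair.

The bookshelf is on the floor beside the house frame on its +x side.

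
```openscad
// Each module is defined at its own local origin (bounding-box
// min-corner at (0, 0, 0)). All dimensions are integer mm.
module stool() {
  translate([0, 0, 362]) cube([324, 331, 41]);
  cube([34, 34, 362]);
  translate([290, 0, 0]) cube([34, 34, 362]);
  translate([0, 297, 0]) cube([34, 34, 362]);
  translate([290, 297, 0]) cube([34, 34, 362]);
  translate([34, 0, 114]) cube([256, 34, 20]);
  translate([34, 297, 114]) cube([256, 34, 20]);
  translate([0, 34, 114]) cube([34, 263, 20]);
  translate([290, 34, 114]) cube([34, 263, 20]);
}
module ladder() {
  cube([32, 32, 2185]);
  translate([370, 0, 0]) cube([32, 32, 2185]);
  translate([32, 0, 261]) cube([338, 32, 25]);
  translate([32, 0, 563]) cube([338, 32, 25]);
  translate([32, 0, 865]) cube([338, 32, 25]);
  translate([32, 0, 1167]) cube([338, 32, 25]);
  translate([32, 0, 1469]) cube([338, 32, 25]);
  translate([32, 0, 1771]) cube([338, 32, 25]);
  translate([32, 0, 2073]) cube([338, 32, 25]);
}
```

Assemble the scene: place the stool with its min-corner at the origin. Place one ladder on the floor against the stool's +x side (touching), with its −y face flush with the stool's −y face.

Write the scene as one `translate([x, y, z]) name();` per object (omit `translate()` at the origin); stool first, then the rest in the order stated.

stool();
translate([324, 0, 0]) ladder();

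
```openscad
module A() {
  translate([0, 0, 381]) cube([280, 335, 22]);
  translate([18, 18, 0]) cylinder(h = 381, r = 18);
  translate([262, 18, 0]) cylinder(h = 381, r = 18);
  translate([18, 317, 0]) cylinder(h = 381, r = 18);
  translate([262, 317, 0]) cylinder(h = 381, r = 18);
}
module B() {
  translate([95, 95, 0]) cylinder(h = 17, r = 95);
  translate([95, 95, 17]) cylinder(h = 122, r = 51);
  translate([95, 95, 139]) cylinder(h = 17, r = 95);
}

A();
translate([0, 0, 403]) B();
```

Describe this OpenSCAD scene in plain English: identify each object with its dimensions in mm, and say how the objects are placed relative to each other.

A is a simple wooden stool: a rectangular seat 280 mm (x) by 335 mm (y), 22 mm thick, top face at z = 403 mm, on four round legs, each 36 mm in diameter. The legs rest on z = 0, each leg's axis is inset half a diameter from the nearest pair of seat edges (so the leg's bounding box is flush with the corner).

B is a spool: two coaxial disc flanges of radius 95 mm and thickness 17 mm, joined by a core cylinder of radius 51 mm and height 122 mm. The lower flange rests on z = 0 and the three cylinders share a vertical axis.

The spool is on top of the stool.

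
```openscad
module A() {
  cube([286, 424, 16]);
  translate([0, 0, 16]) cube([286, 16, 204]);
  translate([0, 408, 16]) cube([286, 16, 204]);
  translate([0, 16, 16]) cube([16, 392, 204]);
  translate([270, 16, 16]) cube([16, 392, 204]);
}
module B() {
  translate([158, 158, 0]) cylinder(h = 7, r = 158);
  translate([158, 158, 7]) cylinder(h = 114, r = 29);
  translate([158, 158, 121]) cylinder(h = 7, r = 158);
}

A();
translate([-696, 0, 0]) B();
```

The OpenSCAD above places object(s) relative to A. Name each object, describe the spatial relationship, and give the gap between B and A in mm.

The spool's nearest face is 380 mm from the open box's −x face.

A is an open box. B is a spool. The spool is on the floor beside the open box on its −x side. The gap between the spool and the open box is 380 mm.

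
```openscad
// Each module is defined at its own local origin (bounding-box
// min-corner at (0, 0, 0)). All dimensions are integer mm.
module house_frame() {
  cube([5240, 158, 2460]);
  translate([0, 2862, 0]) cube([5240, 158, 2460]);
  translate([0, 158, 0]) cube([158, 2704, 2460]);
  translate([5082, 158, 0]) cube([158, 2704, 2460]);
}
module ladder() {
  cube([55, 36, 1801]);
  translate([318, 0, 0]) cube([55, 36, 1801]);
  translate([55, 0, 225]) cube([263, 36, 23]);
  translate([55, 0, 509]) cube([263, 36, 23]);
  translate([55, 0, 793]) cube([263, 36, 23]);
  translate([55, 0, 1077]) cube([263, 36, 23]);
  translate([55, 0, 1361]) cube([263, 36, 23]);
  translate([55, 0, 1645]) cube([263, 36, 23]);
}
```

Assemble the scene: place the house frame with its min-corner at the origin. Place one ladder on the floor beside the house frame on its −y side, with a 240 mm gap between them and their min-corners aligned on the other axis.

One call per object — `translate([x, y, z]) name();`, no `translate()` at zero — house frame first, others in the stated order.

house_frame();
translate([0, -276, 0]) ladder();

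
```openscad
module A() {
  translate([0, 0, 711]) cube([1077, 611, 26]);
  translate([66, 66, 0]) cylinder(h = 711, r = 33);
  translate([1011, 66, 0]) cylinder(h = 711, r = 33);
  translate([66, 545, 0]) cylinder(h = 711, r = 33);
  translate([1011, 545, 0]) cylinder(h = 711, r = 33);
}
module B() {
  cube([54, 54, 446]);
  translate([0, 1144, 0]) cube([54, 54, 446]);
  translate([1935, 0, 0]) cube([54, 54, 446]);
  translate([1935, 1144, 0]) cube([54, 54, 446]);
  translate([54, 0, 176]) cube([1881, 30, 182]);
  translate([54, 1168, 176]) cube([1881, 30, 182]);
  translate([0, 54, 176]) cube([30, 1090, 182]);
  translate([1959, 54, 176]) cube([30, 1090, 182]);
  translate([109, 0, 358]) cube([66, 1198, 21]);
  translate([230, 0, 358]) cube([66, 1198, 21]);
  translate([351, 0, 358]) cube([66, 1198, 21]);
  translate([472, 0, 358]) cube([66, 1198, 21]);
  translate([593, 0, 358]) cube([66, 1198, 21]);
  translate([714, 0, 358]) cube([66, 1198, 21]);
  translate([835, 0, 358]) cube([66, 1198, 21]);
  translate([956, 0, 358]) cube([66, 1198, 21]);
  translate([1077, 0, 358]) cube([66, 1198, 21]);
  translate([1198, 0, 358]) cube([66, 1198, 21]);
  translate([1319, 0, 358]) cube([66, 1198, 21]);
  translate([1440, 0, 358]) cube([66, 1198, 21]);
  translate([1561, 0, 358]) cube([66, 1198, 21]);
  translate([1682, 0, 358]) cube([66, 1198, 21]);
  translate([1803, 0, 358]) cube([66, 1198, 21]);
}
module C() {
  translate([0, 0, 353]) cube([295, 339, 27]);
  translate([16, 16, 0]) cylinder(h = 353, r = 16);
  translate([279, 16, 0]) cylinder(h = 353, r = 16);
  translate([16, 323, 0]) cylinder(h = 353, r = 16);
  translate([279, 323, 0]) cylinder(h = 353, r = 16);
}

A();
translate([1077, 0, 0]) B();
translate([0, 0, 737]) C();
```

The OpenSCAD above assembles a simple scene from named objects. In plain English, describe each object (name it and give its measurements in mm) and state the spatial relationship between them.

A is a table with a 1077×611 mm rectangular top, 26 mm thick, top surface at z = 737 mm, supported by four round legs of 66 mm diameter, each leg's bounding box inset 33 mm from the nearest pair of top edges, running from the floor.

B is a bed frame 1989 mm long (x) by 1198 mm wide (y). Four 54×54 mm corner posts, 446 mm tall, at the corners of the footprint. Four rails of 30 mm thickness and 182 mm height run between adjacent posts with their undersides at z = 176 mm, their outer faces flush with the outside of the frame (the two x-running rails run between the posts' inner faces; the two y-running rails run between the posts' inner faces). 15 slats, each 66 mm wide (x) and 21 mm thick, lie across the top of the two x-running rails, running the full 1198 mm width of the frame in y; the slats are evenly spaced along x between the inner faces of the end posts with equal gaps (rounded down to the nearest mm) at the −x end and between each pair — any rounding remainder accumulates at the +x end.

C is a four-legged stool. The seat is 295×339 mm, 27 mm thick, top at z = 380 mm. It stands on four round legs, each 32 mm in diameter, from z = 0 to the seat underside, each leg's axis is inset half a diameter from the nearest pair of seat edges (so the leg's bounding box is flush with the corner).

The bed frame is against the table's +x side, with their −y faces flush. The stool is on top of the table.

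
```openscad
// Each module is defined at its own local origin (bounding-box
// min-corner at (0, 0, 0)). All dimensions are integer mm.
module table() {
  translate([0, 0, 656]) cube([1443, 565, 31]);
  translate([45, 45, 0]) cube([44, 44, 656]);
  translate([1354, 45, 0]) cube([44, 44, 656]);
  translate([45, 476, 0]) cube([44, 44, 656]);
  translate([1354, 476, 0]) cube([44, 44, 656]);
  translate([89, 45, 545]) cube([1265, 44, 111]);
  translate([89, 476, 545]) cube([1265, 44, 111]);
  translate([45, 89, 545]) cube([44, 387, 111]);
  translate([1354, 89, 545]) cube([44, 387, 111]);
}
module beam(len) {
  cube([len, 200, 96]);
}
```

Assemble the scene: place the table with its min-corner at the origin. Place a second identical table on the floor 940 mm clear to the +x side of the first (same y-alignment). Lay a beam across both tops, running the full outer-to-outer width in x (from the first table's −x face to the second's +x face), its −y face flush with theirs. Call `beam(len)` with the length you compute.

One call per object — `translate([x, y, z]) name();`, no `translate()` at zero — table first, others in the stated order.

table();
translate([2383, 0, 0]) table();
translate([0, 0, 687]) beam(3826);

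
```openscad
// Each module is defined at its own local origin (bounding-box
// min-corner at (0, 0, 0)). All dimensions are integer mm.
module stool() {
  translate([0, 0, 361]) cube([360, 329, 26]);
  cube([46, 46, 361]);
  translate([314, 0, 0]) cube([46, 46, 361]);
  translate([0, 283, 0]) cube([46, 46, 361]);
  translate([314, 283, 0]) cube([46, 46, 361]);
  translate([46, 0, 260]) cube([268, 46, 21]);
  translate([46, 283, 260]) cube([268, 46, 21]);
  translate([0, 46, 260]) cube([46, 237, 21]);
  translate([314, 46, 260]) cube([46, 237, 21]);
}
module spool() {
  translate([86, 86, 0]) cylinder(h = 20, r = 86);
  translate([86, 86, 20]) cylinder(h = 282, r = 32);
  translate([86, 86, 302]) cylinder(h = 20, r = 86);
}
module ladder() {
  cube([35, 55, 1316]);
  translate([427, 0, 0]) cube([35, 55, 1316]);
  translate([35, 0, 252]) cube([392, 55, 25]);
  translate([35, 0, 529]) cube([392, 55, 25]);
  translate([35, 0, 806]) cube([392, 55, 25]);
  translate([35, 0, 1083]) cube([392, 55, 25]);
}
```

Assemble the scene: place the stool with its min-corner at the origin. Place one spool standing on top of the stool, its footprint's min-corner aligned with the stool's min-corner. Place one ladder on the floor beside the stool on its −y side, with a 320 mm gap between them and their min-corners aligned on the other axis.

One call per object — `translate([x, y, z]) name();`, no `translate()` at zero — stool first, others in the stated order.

stool();
translate([0, 0, 387]) spool();
translate([0, -375, 0]) ladder();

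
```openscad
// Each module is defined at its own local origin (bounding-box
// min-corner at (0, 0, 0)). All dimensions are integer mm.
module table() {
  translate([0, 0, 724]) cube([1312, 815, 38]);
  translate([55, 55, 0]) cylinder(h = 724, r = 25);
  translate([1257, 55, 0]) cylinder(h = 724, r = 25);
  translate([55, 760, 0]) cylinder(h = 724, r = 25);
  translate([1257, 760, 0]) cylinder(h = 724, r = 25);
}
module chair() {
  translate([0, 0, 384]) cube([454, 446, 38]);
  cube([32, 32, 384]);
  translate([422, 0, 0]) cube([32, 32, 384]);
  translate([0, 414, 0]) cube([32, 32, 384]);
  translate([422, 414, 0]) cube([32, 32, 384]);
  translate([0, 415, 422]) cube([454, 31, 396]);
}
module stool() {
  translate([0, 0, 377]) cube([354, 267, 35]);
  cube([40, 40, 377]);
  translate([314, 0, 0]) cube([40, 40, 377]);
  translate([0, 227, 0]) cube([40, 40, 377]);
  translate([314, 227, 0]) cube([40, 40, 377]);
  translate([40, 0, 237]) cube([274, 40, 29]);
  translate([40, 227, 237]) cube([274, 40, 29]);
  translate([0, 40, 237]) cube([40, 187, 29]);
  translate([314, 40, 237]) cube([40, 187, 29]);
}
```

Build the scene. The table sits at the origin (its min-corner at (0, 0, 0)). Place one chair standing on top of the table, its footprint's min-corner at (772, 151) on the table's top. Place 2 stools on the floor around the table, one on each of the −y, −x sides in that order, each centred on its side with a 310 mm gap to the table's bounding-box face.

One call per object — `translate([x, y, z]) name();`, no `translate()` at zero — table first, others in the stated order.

table();
translate([772, 151, 762]) chair();
translate([479, -577, 0]) stool();
translate([-664, 274, 0]) stool();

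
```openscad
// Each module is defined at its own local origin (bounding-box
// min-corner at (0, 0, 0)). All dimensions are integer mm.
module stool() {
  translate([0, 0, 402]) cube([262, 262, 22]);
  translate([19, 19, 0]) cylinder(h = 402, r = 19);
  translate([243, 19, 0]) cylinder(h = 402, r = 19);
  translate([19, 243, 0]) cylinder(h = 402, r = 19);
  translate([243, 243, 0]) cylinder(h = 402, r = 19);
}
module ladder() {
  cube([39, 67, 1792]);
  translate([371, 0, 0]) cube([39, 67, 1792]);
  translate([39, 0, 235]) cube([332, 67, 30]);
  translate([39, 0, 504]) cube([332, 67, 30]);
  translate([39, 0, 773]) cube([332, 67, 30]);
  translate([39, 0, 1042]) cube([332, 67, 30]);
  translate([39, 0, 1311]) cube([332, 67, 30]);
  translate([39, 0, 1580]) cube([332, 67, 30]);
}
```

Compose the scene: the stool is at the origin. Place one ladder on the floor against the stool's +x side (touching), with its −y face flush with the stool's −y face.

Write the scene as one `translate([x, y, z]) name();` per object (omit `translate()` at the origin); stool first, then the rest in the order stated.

stool();
translate([262, 0, 0]) ladder();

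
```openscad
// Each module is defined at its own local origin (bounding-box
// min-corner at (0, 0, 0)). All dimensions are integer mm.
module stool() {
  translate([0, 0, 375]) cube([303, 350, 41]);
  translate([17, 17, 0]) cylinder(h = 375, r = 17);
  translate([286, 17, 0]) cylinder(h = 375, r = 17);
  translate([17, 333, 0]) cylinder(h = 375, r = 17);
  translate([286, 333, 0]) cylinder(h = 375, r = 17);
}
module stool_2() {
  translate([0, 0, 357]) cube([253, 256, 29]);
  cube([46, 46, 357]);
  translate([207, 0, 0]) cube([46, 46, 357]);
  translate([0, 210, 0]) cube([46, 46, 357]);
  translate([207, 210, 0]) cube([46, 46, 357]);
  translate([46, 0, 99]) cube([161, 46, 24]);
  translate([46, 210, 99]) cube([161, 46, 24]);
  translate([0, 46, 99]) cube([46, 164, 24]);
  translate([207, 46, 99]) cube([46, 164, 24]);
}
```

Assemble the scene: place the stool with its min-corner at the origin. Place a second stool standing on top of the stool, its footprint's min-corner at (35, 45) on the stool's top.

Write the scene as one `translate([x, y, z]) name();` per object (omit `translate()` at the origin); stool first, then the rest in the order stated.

stool();
translate([35, 45, 416]) stool_2();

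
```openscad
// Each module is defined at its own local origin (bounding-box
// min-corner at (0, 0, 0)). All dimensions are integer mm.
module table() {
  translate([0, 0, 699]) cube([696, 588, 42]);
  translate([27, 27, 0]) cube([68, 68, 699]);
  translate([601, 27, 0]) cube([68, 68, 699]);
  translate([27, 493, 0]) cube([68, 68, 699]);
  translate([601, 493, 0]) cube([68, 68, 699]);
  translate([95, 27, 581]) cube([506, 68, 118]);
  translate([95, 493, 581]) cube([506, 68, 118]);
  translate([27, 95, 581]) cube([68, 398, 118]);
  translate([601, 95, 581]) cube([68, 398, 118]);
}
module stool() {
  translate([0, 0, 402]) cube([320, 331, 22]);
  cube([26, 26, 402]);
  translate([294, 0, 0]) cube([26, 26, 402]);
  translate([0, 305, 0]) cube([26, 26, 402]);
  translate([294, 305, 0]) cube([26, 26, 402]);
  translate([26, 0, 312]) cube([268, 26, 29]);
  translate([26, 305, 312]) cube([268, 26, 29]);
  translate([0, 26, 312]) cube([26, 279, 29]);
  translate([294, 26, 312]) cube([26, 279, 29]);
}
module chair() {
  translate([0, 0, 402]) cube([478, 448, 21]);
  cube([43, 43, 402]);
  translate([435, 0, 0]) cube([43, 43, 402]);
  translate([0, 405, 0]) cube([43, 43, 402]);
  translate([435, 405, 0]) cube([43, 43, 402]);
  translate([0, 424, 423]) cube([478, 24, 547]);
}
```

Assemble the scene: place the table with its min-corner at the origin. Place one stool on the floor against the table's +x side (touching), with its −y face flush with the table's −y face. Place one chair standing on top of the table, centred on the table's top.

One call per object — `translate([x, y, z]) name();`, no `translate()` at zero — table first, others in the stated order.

table();
translate([696, 0, 0]) stool();
translate([109, 70, 741]) chair();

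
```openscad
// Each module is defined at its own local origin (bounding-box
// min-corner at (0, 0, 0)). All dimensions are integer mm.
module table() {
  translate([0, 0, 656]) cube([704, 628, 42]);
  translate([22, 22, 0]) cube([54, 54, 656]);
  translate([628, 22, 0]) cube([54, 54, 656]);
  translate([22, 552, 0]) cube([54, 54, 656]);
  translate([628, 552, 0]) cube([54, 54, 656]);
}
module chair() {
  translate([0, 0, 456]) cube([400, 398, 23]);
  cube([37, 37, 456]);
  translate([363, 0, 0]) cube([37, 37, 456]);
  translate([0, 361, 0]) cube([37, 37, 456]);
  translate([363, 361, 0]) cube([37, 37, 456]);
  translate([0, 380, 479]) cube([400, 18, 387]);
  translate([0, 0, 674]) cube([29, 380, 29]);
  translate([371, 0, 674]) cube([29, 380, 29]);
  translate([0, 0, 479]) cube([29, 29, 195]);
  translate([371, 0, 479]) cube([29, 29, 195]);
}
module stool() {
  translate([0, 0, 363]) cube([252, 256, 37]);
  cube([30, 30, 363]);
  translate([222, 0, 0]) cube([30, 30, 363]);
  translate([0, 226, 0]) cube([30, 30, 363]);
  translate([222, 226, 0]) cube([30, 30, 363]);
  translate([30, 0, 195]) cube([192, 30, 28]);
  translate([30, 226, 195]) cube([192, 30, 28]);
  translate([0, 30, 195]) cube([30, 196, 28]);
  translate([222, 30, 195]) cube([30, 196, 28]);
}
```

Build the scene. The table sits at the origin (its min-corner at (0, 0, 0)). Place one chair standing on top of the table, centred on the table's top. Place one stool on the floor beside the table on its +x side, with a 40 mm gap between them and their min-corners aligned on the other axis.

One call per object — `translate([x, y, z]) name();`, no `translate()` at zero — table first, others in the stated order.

table();
translate([152, 115, 698]) chair();
translate([744, 0, 0]) stool();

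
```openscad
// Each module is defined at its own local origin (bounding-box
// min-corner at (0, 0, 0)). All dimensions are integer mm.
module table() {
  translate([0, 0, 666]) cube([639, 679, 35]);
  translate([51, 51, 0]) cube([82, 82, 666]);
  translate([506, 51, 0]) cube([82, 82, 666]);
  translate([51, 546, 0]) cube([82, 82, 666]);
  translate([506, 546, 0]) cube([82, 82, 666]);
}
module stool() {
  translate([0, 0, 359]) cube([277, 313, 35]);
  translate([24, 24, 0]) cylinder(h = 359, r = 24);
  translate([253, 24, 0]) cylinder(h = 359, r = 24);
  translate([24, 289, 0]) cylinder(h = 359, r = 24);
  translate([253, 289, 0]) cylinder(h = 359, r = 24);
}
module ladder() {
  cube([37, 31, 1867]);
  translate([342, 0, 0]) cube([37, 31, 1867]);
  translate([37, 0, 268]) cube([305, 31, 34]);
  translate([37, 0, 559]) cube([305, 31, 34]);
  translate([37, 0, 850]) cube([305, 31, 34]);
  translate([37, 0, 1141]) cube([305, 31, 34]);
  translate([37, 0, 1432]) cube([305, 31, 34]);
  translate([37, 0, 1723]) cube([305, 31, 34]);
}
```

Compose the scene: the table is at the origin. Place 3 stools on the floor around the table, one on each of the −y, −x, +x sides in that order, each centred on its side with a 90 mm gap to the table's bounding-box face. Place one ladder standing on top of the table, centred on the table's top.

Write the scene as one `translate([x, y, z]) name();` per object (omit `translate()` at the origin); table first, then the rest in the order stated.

table();
translate([181, -403, 0]) stool();
translate([-367, 183, 0]) stool();
translate([729, 183, 0]) stool();
translate([130, 324, 701]) ladder();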